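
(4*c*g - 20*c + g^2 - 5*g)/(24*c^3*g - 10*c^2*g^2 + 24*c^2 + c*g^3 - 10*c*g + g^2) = (4*c*g - 20*c + g^2 - 5*g)/(24*c^3*g - 10*c^2*g^2 + 24*c^2 + c*g^3 - 10*c*g + g^2)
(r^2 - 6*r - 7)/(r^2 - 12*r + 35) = (r + 1)/(r - 5)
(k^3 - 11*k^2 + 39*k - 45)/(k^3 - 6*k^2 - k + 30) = (k - 3)/(k + 2)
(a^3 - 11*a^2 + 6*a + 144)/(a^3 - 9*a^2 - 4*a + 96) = (a - 6)/(a - 4)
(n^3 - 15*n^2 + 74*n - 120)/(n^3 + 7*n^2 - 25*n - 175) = (n^2 - 10*n + 24)/(n^2 + 12*n + 35)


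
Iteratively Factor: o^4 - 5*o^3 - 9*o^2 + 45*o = (o)*(o^3 - 5*o^2 - 9*o + 45) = o*(o - 3)*(o^2 - 2*o - 15) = o*(o - 3)*(o + 3)*(o - 5)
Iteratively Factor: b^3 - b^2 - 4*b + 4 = (b - 1)*(b^2 - 4) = (b - 2)*(b - 1)*(b + 2)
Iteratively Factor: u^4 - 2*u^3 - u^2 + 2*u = (u - 1)*(u^3 - u^2 - 2*u) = (u - 1)*(u + 1)*(u^2 - 2*u) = u*(u - 1)*(u + 1)*(u - 2)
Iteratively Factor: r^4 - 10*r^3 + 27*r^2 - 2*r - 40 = (r + 1)*(r^3 - 11*r^2 + 38*r - 40) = (r - 2)*(r + 1)*(r^2 - 9*r + 20) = (r - 5)*(r - 2)*(r + 1)*(r - 4)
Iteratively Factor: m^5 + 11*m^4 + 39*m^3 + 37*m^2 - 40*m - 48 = (m - 1)*(m^4 + 12*m^3 + 51*m^2 + 88*m + 48) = (m - 1)*(m + 3)*(m^3 + 9*m^2 + 24*m + 16) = (m - 1)*(m + 3)*(m + 4)*(m^2 + 5*m + 4) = (m - 1)*(m + 3)*(m + 4)^2*(m + 1)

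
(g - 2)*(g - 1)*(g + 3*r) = g^3 + 3*g^2*r - 3*g^2 - 9*g*r + 2*g + 6*r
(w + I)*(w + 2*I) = w^2 + 3*I*w - 2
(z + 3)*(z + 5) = z^2 + 8*z + 15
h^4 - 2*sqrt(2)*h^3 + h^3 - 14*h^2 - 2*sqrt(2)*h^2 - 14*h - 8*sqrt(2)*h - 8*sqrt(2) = (h + 1)*(h - 4*sqrt(2))*(h + sqrt(2))^2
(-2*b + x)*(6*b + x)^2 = -72*b^3 + 12*b^2*x + 10*b*x^2 + x^3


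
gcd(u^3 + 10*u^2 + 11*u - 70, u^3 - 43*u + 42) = u + 7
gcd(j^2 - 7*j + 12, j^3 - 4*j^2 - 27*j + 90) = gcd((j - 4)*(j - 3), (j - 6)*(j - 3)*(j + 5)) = j - 3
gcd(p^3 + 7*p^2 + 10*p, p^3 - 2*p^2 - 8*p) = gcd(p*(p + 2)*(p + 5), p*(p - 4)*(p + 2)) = p^2 + 2*p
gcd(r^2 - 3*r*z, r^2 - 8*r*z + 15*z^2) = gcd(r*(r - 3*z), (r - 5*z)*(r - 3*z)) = -r + 3*z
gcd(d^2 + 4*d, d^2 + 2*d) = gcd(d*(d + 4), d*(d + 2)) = d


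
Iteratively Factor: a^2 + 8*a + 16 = (a + 4)*(a + 4)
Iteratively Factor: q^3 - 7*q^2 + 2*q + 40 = (q - 5)*(q^2 - 2*q - 8) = (q - 5)*(q - 4)*(q + 2)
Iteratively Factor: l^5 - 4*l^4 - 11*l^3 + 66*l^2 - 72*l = (l - 2)*(l^4 - 2*l^3 - 15*l^2 + 36*l) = (l - 3)*(l - 2)*(l^3 + l^2 - 12*l) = (l - 3)*(l - 2)*(l + 4)*(l^2 - 3*l) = (l - 3)^2*(l - 2)*(l + 4)*(l)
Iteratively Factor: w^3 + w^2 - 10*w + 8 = (w + 4)*(w^2 - 3*w + 2) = (w - 2)*(w + 4)*(w - 1)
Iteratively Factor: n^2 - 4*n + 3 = (n - 1)*(n - 3)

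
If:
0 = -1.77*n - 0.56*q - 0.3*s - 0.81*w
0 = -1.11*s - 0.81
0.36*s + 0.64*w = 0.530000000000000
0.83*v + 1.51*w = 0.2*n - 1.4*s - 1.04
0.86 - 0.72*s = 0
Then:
No Solution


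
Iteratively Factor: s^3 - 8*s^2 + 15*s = (s - 5)*(s^2 - 3*s) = (s - 5)*(s - 3)*(s)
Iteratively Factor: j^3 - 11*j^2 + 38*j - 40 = (j - 5)*(j^2 - 6*j + 8) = (j - 5)*(j - 4)*(j - 2)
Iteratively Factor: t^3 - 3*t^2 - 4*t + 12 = (t - 2)*(t^2 - t - 6) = (t - 3)*(t - 2)*(t + 2)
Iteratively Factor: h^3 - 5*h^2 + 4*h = (h)*(h^2 - 5*h + 4) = h*(h - 4)*(h - 1)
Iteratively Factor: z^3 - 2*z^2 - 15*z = (z - 5)*(z^2 + 3*z) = z*(z - 5)*(z + 3)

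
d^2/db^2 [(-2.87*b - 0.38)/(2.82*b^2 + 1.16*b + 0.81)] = (-(2.87*b + 0.38)*(5.64*b + 1.16)*(11.28*b + 2.32) + (48.5604*b + 8.8016)*(2.82*b^2 + 1.16*b + 0.81))/(2.82*b^2 + 1.16*b + 0.81)^3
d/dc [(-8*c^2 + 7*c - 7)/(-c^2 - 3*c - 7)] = (31*c^2 + 98*c - 70)/(c^4 + 6*c^3 + 23*c^2 + 42*c + 49)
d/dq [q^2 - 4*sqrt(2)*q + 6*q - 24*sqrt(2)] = 2*q - 4*sqrt(2) + 6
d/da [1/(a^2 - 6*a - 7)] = 2*(3 - a)/(-a^2 + 6*a + 7)^2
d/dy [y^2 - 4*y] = 2*y - 4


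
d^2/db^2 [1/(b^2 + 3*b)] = 2*(-b*(b + 3) + (2*b + 3)^2)/(b^3*(b + 3)^3)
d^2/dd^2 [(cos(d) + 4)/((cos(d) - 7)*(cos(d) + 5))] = (-18*(1 - cos(d)^2)^2 - cos(d)^5 - 184*cos(d)^3 - 518*cos(d)^2 - 783*cos(d) + 190)/((cos(d) - 7)^3*(cos(d) + 5)^3)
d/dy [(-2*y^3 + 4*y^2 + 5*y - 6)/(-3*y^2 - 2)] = (6*y^4 + 27*y^2 - 52*y - 10)/(9*y^4 + 12*y^2 + 4)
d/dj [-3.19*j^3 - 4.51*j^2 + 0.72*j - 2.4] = -9.57*j^2 - 9.02*j + 0.72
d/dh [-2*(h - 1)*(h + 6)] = -4*h - 10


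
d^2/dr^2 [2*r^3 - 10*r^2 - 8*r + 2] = 12*r - 20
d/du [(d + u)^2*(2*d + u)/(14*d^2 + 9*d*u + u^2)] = (13*d^2 + 14*d*u + u^2)/(49*d^2 + 14*d*u + u^2)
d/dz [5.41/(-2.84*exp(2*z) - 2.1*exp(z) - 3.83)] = (30.7288*exp(z) + 11.361)*exp(z)/(2.84*exp(2*z) + 2.1*exp(z) + 3.83)^2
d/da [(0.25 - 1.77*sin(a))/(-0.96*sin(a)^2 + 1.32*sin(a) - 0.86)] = (-1.6992*sin(a)^2 + 0.48*sin(a) + 1.1922)*cos(a)/(0.9216*sin(a)^4 - 2.5344*sin(a)^3 + 3.3936*sin(a)^2 - 2.2704*sin(a) + 0.7396)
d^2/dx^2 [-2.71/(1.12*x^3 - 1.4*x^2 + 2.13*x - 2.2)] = ((18.2112*x - 7.588)*(1.12*x^3 - 1.4*x^2 + 2.13*x - 2.2) - 2.71*(3.36*x^2 - 2.8*x + 2.13)*(6.72*x^2 - 5.6*x + 4.26))/(1.12*x^3 - 1.4*x^2 + 2.13*x - 2.2)^3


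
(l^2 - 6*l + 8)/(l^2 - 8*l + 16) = (l - 2)/(l - 4)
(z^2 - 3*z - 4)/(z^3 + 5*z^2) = (z^2 - 3*z - 4)/(z^2*(z + 5))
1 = 1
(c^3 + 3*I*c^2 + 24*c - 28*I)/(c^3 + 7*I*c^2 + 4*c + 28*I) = (c - 2*I)/(c + 2*I)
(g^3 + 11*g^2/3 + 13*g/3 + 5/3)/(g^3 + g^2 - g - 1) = (g + 5/3)/(g - 1)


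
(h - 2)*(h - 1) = h^2 - 3*h + 2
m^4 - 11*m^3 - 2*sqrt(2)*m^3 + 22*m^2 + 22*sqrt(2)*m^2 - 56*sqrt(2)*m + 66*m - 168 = (m - 7)*(m - 4)*(m - 3*sqrt(2))*(m + sqrt(2))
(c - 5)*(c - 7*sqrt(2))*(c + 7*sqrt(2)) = c^3 - 5*c^2 - 98*c + 490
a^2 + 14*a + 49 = (a + 7)^2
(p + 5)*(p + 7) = p^2 + 12*p + 35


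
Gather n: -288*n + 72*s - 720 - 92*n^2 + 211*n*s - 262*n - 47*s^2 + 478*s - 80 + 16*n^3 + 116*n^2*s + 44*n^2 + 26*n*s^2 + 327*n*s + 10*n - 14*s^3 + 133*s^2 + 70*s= 16*n^3 + n^2*(116*s - 48) + n*(26*s^2 + 538*s - 540) - 14*s^3 + 86*s^2 + 620*s - 800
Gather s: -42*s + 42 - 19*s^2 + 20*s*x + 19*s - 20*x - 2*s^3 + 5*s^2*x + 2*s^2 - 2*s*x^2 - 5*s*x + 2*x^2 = -2*s^3 + s^2*(5*x - 17) + s*(-2*x^2 + 15*x - 23) + 2*x^2 - 20*x + 42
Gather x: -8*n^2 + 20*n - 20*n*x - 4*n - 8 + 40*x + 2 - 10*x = -8*n^2 + 16*n + x*(30 - 20*n) - 6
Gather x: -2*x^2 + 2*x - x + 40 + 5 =-2*x^2 + x + 45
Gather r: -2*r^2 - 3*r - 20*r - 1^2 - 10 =-2*r^2 - 23*r - 11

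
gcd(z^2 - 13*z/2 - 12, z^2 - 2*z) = 1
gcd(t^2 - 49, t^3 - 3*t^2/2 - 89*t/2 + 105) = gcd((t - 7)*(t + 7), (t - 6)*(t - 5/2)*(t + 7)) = t + 7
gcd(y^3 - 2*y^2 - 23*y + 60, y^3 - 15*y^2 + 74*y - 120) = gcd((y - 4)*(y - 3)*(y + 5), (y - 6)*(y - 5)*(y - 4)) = y - 4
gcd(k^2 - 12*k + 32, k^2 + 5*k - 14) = 1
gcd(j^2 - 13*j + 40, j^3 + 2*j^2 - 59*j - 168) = j - 8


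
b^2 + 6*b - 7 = (b - 1)*(b + 7)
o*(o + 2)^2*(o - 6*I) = o^4 + 4*o^3 - 6*I*o^3 + 4*o^2 - 24*I*o^2 - 24*I*o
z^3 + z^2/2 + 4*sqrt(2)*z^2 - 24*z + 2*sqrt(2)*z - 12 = (z + 1/2)*(z - 2*sqrt(2))*(z + 6*sqrt(2))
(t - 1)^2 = t^2 - 2*t + 1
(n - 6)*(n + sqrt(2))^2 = n^3 - 6*n^2 + 2*sqrt(2)*n^2 - 12*sqrt(2)*n + 2*n - 12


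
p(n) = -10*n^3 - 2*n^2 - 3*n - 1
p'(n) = -30*n^2 - 4*n - 3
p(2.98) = -292.34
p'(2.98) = -281.33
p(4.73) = -1118.17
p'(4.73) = -693.11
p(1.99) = -93.70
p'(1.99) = -129.76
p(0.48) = -4.01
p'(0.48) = -11.83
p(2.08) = -105.88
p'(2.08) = -141.11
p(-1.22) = 17.84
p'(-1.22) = -42.77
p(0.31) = -2.42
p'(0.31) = -7.12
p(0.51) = -4.38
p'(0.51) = -12.84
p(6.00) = -2251.00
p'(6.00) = -1107.00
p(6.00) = -2251.00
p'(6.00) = -1107.00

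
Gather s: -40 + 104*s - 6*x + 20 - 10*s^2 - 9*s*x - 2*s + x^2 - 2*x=-10*s^2 + s*(102 - 9*x) + x^2 - 8*x - 20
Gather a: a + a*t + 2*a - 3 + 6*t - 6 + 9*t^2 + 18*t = a*(t + 3) + 9*t^2 + 24*t - 9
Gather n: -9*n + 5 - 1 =4 - 9*n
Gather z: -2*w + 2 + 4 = 6 - 2*w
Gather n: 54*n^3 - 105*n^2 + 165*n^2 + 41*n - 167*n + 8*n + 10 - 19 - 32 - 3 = 54*n^3 + 60*n^2 - 118*n - 44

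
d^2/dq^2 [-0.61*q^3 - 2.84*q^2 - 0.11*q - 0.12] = -3.66*q - 5.68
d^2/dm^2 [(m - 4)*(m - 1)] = 2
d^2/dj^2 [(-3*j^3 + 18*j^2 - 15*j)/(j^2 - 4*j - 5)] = -12/(j^3 + 3*j^2 + 3*j + 1)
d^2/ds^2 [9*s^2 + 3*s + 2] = 18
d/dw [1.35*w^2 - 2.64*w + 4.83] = 2.7*w - 2.64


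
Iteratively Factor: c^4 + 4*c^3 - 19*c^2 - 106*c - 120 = (c + 3)*(c^3 + c^2 - 22*c - 40) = (c + 2)*(c + 3)*(c^2 - c - 20) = (c - 5)*(c + 2)*(c + 3)*(c + 4)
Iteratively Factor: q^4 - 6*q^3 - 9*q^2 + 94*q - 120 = (q + 4)*(q^3 - 10*q^2 + 31*q - 30) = (q - 2)*(q + 4)*(q^2 - 8*q + 15) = (q - 3)*(q - 2)*(q + 4)*(q - 5)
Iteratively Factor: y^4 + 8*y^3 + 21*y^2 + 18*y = (y)*(y^3 + 8*y^2 + 21*y + 18) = y*(y + 3)*(y^2 + 5*y + 6) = y*(y + 3)^2*(y + 2)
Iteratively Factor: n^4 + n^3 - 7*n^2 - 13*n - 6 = (n + 2)*(n^3 - n^2 - 5*n - 3) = (n - 3)*(n + 2)*(n^2 + 2*n + 1) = (n - 3)*(n + 1)*(n + 2)*(n + 1)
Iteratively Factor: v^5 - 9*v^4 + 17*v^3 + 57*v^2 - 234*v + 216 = (v - 3)*(v^4 - 6*v^3 - v^2 + 54*v - 72) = (v - 3)*(v + 3)*(v^3 - 9*v^2 + 26*v - 24) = (v - 4)*(v - 3)*(v + 3)*(v^2 - 5*v + 6) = (v - 4)*(v - 3)^2*(v + 3)*(v - 2)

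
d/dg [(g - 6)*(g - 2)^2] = (g - 2)*(3*g - 14)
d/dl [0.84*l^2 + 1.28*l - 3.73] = 1.68*l + 1.28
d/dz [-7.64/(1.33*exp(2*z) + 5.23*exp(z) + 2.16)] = (20.3224*exp(z) + 39.9572)*exp(z)/(1.33*exp(2*z) + 5.23*exp(z) + 2.16)^2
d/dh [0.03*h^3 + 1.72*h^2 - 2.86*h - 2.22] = 0.09*h^2 + 3.44*h - 2.86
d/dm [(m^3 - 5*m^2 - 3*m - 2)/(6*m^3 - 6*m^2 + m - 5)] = (24*m^4 + 38*m^3 - 2*m^2 + 26*m + 17)/(36*m^6 - 72*m^5 + 48*m^4 - 72*m^3 + 61*m^2 - 10*m + 25)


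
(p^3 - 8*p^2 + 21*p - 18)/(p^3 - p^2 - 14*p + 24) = (p - 3)/(p + 4)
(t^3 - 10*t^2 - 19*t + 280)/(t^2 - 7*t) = t - 3 - 40/t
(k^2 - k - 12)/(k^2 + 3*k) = (k - 4)/k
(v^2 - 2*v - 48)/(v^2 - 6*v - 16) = (v + 6)/(v + 2)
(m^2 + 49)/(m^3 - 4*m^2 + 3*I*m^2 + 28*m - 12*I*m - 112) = (m - 7*I)/(m^2 - 4*m*(1 + I) + 16*I)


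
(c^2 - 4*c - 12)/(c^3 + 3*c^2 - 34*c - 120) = (c + 2)/(c^2 + 9*c + 20)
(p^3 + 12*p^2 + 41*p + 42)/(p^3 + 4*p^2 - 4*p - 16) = (p^2 + 10*p + 21)/(p^2 + 2*p - 8)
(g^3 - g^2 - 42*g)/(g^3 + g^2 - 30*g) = (g - 7)/(g - 5)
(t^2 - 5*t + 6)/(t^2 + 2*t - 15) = (t - 2)/(t + 5)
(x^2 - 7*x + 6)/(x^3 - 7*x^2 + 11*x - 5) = (x - 6)/(x^2 - 6*x + 5)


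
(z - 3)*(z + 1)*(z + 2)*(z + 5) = z^4 + 5*z^3 - 7*z^2 - 41*z - 30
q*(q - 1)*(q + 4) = q^3 + 3*q^2 - 4*q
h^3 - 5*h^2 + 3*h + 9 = (h - 3)^2*(h + 1)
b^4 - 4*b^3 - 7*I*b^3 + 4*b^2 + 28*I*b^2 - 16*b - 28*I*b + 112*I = (b - 4)*(b - 7*I)*(b - 2*I)*(b + 2*I)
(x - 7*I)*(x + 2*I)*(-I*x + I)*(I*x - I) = x^4 - 2*x^3 - 5*I*x^3 + 15*x^2 + 10*I*x^2 - 28*x - 5*I*x + 14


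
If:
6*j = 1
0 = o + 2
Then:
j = 1/6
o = -2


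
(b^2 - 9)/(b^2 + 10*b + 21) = (b - 3)/(b + 7)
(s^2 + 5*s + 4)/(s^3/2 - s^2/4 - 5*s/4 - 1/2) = 4*(s + 4)/(2*s^2 - 3*s - 2)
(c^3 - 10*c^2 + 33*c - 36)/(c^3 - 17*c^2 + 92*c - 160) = (c^2 - 6*c + 9)/(c^2 - 13*c + 40)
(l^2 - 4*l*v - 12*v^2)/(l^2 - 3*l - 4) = (-l^2 + 4*l*v + 12*v^2)/(-l^2 + 3*l + 4)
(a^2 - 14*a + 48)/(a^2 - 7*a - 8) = (a - 6)/(a + 1)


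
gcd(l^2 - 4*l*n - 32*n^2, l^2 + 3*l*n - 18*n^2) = 1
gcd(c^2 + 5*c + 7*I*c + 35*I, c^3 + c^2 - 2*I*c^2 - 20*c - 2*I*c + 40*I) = c + 5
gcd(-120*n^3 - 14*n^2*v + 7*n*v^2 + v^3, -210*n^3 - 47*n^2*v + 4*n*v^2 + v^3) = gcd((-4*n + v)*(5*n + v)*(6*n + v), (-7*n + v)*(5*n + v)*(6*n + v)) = 30*n^2 + 11*n*v + v^2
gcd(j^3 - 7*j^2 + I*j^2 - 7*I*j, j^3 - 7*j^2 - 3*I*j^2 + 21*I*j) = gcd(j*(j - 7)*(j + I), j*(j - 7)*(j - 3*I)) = j^2 - 7*j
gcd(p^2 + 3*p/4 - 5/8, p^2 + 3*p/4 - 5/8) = p^2 + 3*p/4 - 5/8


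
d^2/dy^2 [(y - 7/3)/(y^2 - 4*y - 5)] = 2*((19 - 9*y)*(-y^2 + 4*y + 5) - 4*(y - 2)^2*(3*y - 7))/(3*(-y^2 + 4*y + 5)^3)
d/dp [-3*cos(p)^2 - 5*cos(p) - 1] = (6*cos(p) + 5)*sin(p)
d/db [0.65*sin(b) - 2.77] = 0.65*cos(b)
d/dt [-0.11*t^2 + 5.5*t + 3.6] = 5.5 - 0.22*t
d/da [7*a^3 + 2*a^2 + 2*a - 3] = 21*a^2 + 4*a + 2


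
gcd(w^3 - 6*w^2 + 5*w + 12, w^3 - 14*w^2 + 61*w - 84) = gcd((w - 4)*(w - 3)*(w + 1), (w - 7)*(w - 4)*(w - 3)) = w^2 - 7*w + 12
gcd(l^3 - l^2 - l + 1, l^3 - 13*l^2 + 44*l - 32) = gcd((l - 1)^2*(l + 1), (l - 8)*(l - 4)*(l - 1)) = l - 1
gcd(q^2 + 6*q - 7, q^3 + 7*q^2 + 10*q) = 1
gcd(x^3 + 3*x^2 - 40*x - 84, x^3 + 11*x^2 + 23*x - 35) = x + 7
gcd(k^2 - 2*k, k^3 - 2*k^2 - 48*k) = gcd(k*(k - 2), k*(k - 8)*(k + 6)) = k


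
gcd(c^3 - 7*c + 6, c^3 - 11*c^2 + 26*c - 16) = c^2 - 3*c + 2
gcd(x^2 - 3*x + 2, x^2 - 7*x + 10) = x - 2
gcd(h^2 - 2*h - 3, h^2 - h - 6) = h - 3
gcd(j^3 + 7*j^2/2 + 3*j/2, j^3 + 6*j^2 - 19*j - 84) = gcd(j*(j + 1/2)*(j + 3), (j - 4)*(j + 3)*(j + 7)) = j + 3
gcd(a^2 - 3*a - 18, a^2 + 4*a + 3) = a + 3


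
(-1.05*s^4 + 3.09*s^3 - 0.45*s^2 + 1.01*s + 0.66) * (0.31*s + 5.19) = -0.3255*s^5 - 4.4916*s^4 + 15.8976*s^3 - 2.0224*s^2 + 5.4465*s + 3.4254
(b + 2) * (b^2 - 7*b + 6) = b^3 - 5*b^2 - 8*b + 12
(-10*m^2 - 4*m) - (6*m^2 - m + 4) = -16*m^2 - 3*m - 4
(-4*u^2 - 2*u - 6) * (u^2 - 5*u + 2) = -4*u^4 + 18*u^3 - 4*u^2 + 26*u - 12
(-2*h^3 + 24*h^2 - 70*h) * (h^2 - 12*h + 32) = -2*h^5 + 48*h^4 - 422*h^3 + 1608*h^2 - 2240*h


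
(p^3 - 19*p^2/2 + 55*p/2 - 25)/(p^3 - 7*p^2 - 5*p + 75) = (p^2 - 9*p/2 + 5)/(p^2 - 2*p - 15)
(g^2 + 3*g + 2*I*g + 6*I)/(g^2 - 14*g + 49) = (g^2 + g*(3 + 2*I) + 6*I)/(g^2 - 14*g + 49)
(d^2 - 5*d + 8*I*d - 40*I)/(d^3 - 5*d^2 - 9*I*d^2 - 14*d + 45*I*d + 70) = (d + 8*I)/(d^2 - 9*I*d - 14)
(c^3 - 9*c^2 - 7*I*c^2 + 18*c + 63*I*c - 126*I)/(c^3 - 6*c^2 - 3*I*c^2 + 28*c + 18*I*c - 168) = (c - 3)/(c + 4*I)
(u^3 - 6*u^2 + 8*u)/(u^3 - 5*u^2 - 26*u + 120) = u*(u - 2)/(u^2 - u - 30)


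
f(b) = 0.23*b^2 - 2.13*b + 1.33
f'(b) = 0.46*b - 2.13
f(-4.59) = 15.95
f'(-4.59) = -4.24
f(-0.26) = 1.90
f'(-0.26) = -2.25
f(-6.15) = 23.13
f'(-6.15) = -4.96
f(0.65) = 0.04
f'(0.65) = -1.83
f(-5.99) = 22.34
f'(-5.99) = -4.89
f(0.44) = 0.44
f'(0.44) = -1.93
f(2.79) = -2.82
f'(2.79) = -0.85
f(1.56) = -1.43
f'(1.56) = -1.41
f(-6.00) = 22.39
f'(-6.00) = -4.89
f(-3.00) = 9.79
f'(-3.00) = -3.51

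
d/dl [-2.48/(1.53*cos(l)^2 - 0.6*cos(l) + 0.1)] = (1.488 - 7.5888*cos(l))*sin(l)/(1.53*cos(l)^2 - 0.6*cos(l) + 0.1)^2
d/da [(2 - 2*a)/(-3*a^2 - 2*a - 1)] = 6*(-a^2 + 2*a + 1)/(9*a^4 + 12*a^3 + 10*a^2 + 4*a + 1)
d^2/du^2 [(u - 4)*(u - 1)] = 2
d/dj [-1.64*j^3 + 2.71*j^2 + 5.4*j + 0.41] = -4.92*j^2 + 5.42*j + 5.4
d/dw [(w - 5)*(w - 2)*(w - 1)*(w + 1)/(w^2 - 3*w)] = 2*(w^5 - 8*w^4 + 21*w^3 - 17*w^2 + 10*w - 15)/(w^2*(w^2 - 6*w + 9))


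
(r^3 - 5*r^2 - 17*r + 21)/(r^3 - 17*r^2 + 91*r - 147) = (r^2 + 2*r - 3)/(r^2 - 10*r + 21)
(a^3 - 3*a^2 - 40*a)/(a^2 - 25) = a*(a - 8)/(a - 5)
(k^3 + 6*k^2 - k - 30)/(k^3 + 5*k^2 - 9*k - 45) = (k - 2)/(k - 3)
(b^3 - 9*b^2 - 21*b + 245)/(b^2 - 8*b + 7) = (b^2 - 2*b - 35)/(b - 1)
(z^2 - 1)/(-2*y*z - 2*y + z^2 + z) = (1 - z)/(2*y - z)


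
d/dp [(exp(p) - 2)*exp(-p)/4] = exp(-p)/2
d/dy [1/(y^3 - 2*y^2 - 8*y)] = (-3*y^2 + 4*y + 8)/(y^2*(-y^2 + 2*y + 8)^2)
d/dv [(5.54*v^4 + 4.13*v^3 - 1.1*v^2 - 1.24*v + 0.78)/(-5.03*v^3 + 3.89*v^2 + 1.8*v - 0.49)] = (-27.8662*v^6 + 43.1012*v^5 + 40.4487*v^4 - 8.46479999999999*v^3 + 8.5427*v^2 - 4.9904*v - 0.7964)/(25.3009*v^6 - 39.1334*v^5 - 2.9759*v^4 + 18.9334*v^3 - 0.5722*v^2 - 1.764*v + 0.2401)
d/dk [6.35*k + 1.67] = 6.35000000000000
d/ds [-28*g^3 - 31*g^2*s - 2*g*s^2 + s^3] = -31*g^2 - 4*g*s + 3*s^2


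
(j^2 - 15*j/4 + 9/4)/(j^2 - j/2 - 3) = (-4*j^2 + 15*j - 9)/(2*(-2*j^2 + j + 6))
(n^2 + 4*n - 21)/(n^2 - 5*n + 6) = (n + 7)/(n - 2)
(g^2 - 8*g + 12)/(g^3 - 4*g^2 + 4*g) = (g - 6)/(g*(g - 2))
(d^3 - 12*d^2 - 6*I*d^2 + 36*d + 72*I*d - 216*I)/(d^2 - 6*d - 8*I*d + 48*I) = (d^2 - 6*d*(1 + I) + 36*I)/(d - 8*I)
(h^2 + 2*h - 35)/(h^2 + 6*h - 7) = (h - 5)/(h - 1)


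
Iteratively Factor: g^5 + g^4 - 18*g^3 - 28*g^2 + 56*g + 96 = (g - 2)*(g^4 + 3*g^3 - 12*g^2 - 52*g - 48) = (g - 4)*(g - 2)*(g^3 + 7*g^2 + 16*g + 12) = (g - 4)*(g - 2)*(g + 2)*(g^2 + 5*g + 6) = (g - 4)*(g - 2)*(g + 2)*(g + 3)*(g + 2)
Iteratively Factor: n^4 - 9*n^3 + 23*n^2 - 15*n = (n - 3)*(n^3 - 6*n^2 + 5*n) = (n - 5)*(n - 3)*(n^2 - n) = n*(n - 5)*(n - 3)*(n - 1)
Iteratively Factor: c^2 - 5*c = (c)*(c - 5)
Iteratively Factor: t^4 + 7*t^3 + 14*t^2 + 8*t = (t + 4)*(t^3 + 3*t^2 + 2*t) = (t + 1)*(t + 4)*(t^2 + 2*t) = (t + 1)*(t + 2)*(t + 4)*(t)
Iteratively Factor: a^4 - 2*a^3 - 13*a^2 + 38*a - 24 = (a + 4)*(a^3 - 6*a^2 + 11*a - 6) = (a - 1)*(a + 4)*(a^2 - 5*a + 6) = (a - 3)*(a - 1)*(a + 4)*(a - 2)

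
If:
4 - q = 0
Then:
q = 4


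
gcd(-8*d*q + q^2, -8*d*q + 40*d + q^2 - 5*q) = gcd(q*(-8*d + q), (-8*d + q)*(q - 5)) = -8*d + q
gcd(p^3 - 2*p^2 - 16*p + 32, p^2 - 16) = p^2 - 16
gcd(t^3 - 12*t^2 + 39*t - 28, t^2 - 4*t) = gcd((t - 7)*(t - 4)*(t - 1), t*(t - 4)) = t - 4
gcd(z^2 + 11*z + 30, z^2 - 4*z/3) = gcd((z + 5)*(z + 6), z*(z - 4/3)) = 1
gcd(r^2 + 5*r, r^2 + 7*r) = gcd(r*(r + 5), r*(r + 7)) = r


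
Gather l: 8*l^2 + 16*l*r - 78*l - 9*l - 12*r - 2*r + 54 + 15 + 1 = 8*l^2 + l*(16*r - 87) - 14*r + 70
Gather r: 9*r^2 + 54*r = 9*r^2 + 54*r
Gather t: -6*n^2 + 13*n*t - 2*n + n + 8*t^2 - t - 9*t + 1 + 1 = -6*n^2 - n + 8*t^2 + t*(13*n - 10) + 2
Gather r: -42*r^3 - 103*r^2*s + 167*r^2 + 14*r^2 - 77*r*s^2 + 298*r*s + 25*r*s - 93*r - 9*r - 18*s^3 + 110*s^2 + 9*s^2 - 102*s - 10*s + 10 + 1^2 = -42*r^3 + r^2*(181 - 103*s) + r*(-77*s^2 + 323*s - 102) - 18*s^3 + 119*s^2 - 112*s + 11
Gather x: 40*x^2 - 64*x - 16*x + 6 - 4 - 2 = 40*x^2 - 80*x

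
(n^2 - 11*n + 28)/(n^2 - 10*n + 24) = (n - 7)/(n - 6)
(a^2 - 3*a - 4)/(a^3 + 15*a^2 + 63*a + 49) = (a - 4)/(a^2 + 14*a + 49)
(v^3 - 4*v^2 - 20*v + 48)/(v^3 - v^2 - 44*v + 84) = (v + 4)/(v + 7)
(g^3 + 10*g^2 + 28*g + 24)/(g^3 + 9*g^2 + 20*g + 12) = (g + 2)/(g + 1)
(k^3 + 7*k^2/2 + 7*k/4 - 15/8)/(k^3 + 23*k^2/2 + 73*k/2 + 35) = (k^2 + k - 3/4)/(k^2 + 9*k + 14)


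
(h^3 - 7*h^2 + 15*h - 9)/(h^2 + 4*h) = (h^3 - 7*h^2 + 15*h - 9)/(h*(h + 4))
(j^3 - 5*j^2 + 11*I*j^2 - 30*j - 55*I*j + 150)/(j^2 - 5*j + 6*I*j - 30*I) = j + 5*I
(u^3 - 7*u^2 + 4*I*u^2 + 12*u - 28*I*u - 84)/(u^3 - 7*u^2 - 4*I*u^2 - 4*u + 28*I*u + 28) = (u + 6*I)/(u - 2*I)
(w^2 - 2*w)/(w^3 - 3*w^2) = (w - 2)/(w*(w - 3))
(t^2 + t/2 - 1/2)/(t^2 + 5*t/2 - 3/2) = (t + 1)/(t + 3)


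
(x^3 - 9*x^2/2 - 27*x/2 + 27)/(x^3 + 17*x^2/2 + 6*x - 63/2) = (x - 6)/(x + 7)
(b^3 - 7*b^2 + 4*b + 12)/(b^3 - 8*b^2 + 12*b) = (b + 1)/b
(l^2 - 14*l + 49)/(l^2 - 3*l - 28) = (l - 7)/(l + 4)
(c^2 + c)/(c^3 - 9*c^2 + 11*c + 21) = c/(c^2 - 10*c + 21)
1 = 1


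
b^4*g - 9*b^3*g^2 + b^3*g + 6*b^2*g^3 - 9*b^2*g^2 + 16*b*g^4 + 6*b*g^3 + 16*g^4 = (b - 8*g)*(b - 2*g)*(b + g)*(b*g + g)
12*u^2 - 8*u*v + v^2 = (-6*u + v)*(-2*u + v)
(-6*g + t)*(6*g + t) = -36*g^2 + t^2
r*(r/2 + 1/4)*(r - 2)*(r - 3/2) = r^4/2 - 3*r^3/2 + 5*r^2/8 + 3*r/4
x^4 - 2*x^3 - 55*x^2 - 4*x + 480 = (x - 8)*(x - 3)*(x + 4)*(x + 5)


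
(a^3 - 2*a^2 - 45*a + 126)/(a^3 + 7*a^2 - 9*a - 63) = (a - 6)/(a + 3)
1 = 1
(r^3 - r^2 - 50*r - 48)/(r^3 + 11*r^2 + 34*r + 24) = (r - 8)/(r + 4)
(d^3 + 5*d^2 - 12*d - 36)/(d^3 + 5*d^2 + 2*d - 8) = (d^2 + 3*d - 18)/(d^2 + 3*d - 4)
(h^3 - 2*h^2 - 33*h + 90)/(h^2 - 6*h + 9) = (h^2 + h - 30)/(h - 3)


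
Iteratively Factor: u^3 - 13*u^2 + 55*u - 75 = (u - 5)*(u^2 - 8*u + 15) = (u - 5)^2*(u - 3)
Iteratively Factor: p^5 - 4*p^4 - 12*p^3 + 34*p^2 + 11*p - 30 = (p + 3)*(p^4 - 7*p^3 + 9*p^2 + 7*p - 10) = (p - 5)*(p + 3)*(p^3 - 2*p^2 - p + 2) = (p - 5)*(p + 1)*(p + 3)*(p^2 - 3*p + 2) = (p - 5)*(p - 2)*(p + 1)*(p + 3)*(p - 1)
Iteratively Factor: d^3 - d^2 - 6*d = (d + 2)*(d^2 - 3*d) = (d - 3)*(d + 2)*(d)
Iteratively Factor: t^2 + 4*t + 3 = (t + 1)*(t + 3)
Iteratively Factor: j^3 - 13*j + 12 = (j + 4)*(j^2 - 4*j + 3) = (j - 3)*(j + 4)*(j - 1)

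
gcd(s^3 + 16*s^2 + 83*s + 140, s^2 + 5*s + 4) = s + 4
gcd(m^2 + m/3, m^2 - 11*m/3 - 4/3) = m + 1/3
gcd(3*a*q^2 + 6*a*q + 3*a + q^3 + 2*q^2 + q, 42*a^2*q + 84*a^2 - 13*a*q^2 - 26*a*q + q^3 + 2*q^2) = 1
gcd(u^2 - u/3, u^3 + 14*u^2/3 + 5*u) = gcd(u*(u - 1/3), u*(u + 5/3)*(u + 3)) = u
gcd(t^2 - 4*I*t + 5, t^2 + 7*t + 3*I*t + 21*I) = 1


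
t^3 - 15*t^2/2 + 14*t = t*(t - 4)*(t - 7/2)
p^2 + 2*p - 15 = (p - 3)*(p + 5)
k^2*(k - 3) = k^3 - 3*k^2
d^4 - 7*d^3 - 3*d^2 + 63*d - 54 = (d - 6)*(d - 3)*(d - 1)*(d + 3)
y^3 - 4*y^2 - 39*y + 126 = (y - 7)*(y - 3)*(y + 6)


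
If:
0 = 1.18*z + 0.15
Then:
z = -0.13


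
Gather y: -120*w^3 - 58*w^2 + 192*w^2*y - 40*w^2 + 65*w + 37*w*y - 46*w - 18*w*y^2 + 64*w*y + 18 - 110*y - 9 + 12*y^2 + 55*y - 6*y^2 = -120*w^3 - 98*w^2 + 19*w + y^2*(6 - 18*w) + y*(192*w^2 + 101*w - 55) + 9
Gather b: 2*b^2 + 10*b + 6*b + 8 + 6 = 2*b^2 + 16*b + 14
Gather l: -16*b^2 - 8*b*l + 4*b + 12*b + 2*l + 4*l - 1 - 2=-16*b^2 + 16*b + l*(6 - 8*b) - 3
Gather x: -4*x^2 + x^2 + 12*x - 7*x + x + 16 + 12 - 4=-3*x^2 + 6*x + 24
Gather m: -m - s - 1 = -m - s - 1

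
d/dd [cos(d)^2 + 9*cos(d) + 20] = -(2*cos(d) + 9)*sin(d)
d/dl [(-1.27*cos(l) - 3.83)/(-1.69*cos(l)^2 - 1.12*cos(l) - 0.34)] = (2.1463*cos(l)^2 + 12.9454*cos(l) + 3.8578)*sin(l)/(2.8561*cos(l)^4 + 3.7856*cos(l)^3 + 2.4036*cos(l)^2 + 0.7616*cos(l) + 0.1156)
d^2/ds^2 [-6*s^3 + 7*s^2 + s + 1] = 14 - 36*s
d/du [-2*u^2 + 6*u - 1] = 6 - 4*u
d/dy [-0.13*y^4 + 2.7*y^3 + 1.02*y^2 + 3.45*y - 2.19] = -0.52*y^3 + 8.1*y^2 + 2.04*y + 3.45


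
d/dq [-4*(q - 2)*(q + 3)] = -8*q - 4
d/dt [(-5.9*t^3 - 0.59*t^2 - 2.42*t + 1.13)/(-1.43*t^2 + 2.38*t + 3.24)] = (8.437*t^4 - 28.084*t^3 - 62.2128*t^2 - 0.5914*t - 10.5302)/(2.0449*t^4 - 6.8068*t^3 - 3.602*t^2 + 15.4224*t + 10.4976)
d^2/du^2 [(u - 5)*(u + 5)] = 2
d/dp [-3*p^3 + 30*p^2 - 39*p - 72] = -9*p^2 + 60*p - 39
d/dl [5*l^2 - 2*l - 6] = 10*l - 2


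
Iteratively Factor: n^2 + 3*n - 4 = (n - 1)*(n + 4)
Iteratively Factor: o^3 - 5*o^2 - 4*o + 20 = (o + 2)*(o^2 - 7*o + 10) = (o - 2)*(o + 2)*(o - 5)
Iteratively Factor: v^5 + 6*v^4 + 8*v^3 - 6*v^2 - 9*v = (v - 1)*(v^4 + 7*v^3 + 15*v^2 + 9*v) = v*(v - 1)*(v^3 + 7*v^2 + 15*v + 9) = v*(v - 1)*(v + 3)*(v^2 + 4*v + 3) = v*(v - 1)*(v + 3)^2*(v + 1)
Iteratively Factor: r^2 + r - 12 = (r - 3)*(r + 4)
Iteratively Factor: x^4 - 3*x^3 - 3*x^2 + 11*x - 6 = (x - 1)*(x^3 - 2*x^2 - 5*x + 6) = (x - 1)^2*(x^2 - x - 6) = (x - 1)^2*(x + 2)*(x - 3)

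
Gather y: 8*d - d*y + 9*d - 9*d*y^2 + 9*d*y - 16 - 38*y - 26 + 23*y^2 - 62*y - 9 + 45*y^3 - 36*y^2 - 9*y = 17*d + 45*y^3 + y^2*(-9*d - 13) + y*(8*d - 109) - 51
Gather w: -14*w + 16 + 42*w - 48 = 28*w - 32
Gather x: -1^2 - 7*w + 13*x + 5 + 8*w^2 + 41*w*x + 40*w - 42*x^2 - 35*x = 8*w^2 + 33*w - 42*x^2 + x*(41*w - 22) + 4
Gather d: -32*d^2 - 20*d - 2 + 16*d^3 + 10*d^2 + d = 16*d^3 - 22*d^2 - 19*d - 2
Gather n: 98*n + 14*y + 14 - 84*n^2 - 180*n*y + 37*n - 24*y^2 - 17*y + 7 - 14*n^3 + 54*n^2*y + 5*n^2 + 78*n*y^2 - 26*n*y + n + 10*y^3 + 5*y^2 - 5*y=-14*n^3 + n^2*(54*y - 79) + n*(78*y^2 - 206*y + 136) + 10*y^3 - 19*y^2 - 8*y + 21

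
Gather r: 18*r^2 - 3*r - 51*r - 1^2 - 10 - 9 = 18*r^2 - 54*r - 20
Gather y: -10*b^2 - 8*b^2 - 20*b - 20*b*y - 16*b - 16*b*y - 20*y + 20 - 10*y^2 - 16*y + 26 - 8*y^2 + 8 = -18*b^2 - 36*b - 18*y^2 + y*(-36*b - 36) + 54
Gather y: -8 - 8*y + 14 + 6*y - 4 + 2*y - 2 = 0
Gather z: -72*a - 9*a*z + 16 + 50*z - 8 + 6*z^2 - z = -72*a + 6*z^2 + z*(49 - 9*a) + 8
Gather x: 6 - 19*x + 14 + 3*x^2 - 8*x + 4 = 3*x^2 - 27*x + 24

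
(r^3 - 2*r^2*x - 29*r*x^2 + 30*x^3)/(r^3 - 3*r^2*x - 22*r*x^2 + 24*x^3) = (r + 5*x)/(r + 4*x)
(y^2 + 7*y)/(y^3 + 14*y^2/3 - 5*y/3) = 3*(y + 7)/(3*y^2 + 14*y - 5)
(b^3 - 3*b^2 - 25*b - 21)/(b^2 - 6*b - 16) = (-b^3 + 3*b^2 + 25*b + 21)/(-b^2 + 6*b + 16)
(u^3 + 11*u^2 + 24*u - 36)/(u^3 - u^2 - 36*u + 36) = (u + 6)/(u - 6)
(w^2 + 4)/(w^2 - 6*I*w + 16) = (w - 2*I)/(w - 8*I)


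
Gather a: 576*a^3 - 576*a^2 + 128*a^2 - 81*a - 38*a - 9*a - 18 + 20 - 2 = 576*a^3 - 448*a^2 - 128*a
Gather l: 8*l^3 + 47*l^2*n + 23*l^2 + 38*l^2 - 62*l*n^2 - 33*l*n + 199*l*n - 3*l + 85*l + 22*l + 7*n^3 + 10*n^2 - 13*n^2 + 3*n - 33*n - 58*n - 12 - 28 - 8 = 8*l^3 + l^2*(47*n + 61) + l*(-62*n^2 + 166*n + 104) + 7*n^3 - 3*n^2 - 88*n - 48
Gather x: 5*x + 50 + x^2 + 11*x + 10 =x^2 + 16*x + 60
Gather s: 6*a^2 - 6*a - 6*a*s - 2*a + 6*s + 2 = 6*a^2 - 8*a + s*(6 - 6*a) + 2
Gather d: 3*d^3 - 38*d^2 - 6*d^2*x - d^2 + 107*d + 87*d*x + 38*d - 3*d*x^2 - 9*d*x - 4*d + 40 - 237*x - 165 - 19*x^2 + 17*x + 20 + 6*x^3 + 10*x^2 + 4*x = 3*d^3 + d^2*(-6*x - 39) + d*(-3*x^2 + 78*x + 141) + 6*x^3 - 9*x^2 - 216*x - 105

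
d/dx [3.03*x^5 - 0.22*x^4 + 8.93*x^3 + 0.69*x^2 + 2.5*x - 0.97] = 15.15*x^4 - 0.88*x^3 + 26.79*x^2 + 1.38*x + 2.5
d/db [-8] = 0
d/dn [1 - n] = -1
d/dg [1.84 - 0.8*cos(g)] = 0.8*sin(g)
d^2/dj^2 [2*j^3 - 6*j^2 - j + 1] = 12*j - 12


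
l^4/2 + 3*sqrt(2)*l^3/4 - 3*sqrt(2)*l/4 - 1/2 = (l/2 + 1/2)*(l - 1)*(l + sqrt(2)/2)*(l + sqrt(2))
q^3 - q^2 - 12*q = q*(q - 4)*(q + 3)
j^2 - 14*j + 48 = (j - 8)*(j - 6)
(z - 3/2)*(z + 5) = z^2 + 7*z/2 - 15/2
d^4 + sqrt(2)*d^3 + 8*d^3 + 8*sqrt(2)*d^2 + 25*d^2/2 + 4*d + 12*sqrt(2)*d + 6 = (d + 2)*(d + 6)*(sqrt(2)*d/2 + 1/2)*(sqrt(2)*d + 1)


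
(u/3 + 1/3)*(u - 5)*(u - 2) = u^3/3 - 2*u^2 + u + 10/3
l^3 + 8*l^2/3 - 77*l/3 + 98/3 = (l - 7/3)*(l - 2)*(l + 7)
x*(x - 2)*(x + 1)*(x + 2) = x^4 + x^3 - 4*x^2 - 4*x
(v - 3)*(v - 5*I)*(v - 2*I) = v^3 - 3*v^2 - 7*I*v^2 - 10*v + 21*I*v + 30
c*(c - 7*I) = c^2 - 7*I*c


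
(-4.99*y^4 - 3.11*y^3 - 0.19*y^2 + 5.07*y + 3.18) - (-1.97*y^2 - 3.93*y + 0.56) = -4.99*y^4 - 3.11*y^3 + 1.78*y^2 + 9.0*y + 2.62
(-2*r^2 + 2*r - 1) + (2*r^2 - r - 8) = r - 9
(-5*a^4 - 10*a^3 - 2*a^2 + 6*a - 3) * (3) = -15*a^4 - 30*a^3 - 6*a^2 + 18*a - 9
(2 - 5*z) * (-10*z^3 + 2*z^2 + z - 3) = 50*z^4 - 30*z^3 - z^2 + 17*z - 6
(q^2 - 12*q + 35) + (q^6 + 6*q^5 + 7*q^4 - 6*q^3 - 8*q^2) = q^6 + 6*q^5 + 7*q^4 - 6*q^3 - 7*q^2 - 12*q + 35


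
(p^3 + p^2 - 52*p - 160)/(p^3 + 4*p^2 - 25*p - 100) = (p - 8)/(p - 5)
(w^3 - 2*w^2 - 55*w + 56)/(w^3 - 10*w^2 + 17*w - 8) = (w + 7)/(w - 1)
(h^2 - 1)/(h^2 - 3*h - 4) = (h - 1)/(h - 4)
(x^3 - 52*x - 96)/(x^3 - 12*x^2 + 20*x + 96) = (x + 6)/(x - 6)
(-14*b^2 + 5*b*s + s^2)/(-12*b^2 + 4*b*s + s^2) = (7*b + s)/(6*b + s)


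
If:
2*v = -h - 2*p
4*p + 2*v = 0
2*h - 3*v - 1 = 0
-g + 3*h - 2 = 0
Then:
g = -7/5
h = 1/5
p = 1/10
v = -1/5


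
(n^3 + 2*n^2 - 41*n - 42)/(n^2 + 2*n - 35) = (n^2 - 5*n - 6)/(n - 5)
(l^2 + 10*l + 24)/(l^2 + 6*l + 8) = (l + 6)/(l + 2)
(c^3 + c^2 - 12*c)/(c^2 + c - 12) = c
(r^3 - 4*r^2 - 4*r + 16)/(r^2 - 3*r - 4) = (r^2 - 4)/(r + 1)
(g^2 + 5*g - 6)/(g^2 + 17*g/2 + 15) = 2*(g - 1)/(2*g + 5)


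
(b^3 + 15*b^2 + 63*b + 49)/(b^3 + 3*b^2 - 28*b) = (b^2 + 8*b + 7)/(b*(b - 4))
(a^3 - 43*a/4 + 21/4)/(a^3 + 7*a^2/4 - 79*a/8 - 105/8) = 2*(2*a - 1)/(4*a + 5)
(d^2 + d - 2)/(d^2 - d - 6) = (d - 1)/(d - 3)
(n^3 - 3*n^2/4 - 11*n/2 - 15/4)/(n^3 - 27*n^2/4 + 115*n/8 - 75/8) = 2*(4*n^2 + 9*n + 5)/(8*n^2 - 30*n + 25)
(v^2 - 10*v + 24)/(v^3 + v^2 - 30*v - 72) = (v - 4)/(v^2 + 7*v + 12)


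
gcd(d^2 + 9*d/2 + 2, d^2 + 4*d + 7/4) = d + 1/2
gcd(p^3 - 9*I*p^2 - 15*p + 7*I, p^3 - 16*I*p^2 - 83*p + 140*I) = p - 7*I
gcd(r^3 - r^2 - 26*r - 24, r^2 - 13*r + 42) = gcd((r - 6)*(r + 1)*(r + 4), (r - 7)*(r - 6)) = r - 6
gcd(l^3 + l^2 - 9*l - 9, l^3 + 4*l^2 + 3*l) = l^2 + 4*l + 3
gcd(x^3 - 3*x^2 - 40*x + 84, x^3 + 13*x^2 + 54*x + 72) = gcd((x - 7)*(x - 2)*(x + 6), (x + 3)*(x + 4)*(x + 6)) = x + 6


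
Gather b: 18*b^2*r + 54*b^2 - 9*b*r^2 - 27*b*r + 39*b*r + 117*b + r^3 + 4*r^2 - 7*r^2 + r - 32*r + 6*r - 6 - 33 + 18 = b^2*(18*r + 54) + b*(-9*r^2 + 12*r + 117) + r^3 - 3*r^2 - 25*r - 21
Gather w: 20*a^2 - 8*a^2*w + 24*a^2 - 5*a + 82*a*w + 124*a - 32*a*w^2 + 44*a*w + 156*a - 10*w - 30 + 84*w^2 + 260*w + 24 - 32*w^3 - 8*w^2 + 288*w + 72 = 44*a^2 + 275*a - 32*w^3 + w^2*(76 - 32*a) + w*(-8*a^2 + 126*a + 538) + 66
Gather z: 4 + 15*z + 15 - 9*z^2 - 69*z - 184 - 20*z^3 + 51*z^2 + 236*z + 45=-20*z^3 + 42*z^2 + 182*z - 120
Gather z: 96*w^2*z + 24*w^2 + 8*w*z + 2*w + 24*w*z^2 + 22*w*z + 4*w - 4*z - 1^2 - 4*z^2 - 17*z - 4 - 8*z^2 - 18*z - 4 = 24*w^2 + 6*w + z^2*(24*w - 12) + z*(96*w^2 + 30*w - 39) - 9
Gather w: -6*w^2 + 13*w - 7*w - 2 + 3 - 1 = -6*w^2 + 6*w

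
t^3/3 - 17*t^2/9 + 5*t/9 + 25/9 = (t/3 + 1/3)*(t - 5)*(t - 5/3)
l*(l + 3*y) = l^2 + 3*l*y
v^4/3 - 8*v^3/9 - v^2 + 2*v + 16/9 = (v/3 + 1/3)*(v - 8/3)*(v - 2)*(v + 1)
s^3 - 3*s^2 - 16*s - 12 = (s - 6)*(s + 1)*(s + 2)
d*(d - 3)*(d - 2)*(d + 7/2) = d^4 - 3*d^3/2 - 23*d^2/2 + 21*d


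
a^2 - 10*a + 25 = (a - 5)^2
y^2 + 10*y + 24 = (y + 4)*(y + 6)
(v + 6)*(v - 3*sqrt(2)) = v^2 - 3*sqrt(2)*v + 6*v - 18*sqrt(2)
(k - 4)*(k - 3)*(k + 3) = k^3 - 4*k^2 - 9*k + 36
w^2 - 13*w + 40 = (w - 8)*(w - 5)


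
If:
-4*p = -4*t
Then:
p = t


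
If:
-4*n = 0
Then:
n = 0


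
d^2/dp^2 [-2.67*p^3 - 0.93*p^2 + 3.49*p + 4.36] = -16.02*p - 1.86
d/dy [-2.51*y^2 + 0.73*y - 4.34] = 0.73 - 5.02*y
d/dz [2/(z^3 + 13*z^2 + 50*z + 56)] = 2*(-3*z^2 - 26*z - 50)/(z^3 + 13*z^2 + 50*z + 56)^2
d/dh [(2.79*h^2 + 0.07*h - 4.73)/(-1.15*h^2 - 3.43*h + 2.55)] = (-9.4892*h^2 + 3.35*h - 16.0454)/(1.3225*h^4 + 7.889*h^3 + 5.8999*h^2 - 17.493*h + 6.5025)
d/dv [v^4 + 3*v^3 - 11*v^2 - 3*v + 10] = 4*v^3 + 9*v^2 - 22*v - 3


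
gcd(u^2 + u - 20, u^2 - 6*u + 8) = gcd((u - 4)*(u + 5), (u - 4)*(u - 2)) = u - 4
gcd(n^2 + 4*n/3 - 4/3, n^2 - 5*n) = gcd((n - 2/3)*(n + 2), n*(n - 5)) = 1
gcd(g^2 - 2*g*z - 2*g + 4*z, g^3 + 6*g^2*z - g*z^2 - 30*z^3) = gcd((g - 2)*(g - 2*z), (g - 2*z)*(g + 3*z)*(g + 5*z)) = -g + 2*z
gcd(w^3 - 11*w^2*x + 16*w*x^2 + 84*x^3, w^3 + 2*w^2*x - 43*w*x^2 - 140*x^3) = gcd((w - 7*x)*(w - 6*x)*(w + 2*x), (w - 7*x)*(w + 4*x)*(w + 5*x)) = -w + 7*x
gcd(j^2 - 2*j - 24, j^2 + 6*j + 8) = j + 4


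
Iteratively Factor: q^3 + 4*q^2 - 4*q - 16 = (q - 2)*(q^2 + 6*q + 8) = (q - 2)*(q + 4)*(q + 2)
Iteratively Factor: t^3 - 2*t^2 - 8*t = (t - 4)*(t^2 + 2*t) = t*(t - 4)*(t + 2)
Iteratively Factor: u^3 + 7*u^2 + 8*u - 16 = (u - 1)*(u^2 + 8*u + 16) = (u - 1)*(u + 4)*(u + 4)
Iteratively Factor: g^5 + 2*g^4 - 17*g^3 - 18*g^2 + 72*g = (g - 2)*(g^4 + 4*g^3 - 9*g^2 - 36*g) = (g - 2)*(g + 3)*(g^3 + g^2 - 12*g) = (g - 2)*(g + 3)*(g + 4)*(g^2 - 3*g) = g*(g - 2)*(g + 3)*(g + 4)*(g - 3)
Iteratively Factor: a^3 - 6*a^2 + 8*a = (a)*(a^2 - 6*a + 8) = a*(a - 2)*(a - 4)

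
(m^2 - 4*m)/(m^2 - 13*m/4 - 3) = 4*m/(4*m + 3)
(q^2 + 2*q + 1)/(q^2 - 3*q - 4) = (q + 1)/(q - 4)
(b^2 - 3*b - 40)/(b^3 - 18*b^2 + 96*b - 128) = (b + 5)/(b^2 - 10*b + 16)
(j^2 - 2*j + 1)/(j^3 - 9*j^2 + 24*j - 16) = (j - 1)/(j^2 - 8*j + 16)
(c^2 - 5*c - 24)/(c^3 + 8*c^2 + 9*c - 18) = (c - 8)/(c^2 + 5*c - 6)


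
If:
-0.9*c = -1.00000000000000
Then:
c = 1.11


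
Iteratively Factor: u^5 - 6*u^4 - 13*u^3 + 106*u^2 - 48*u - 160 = (u - 4)*(u^4 - 2*u^3 - 21*u^2 + 22*u + 40) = (u - 4)*(u - 2)*(u^3 - 21*u - 20) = (u - 5)*(u - 4)*(u - 2)*(u^2 + 5*u + 4) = (u - 5)*(u - 4)*(u - 2)*(u + 4)*(u + 1)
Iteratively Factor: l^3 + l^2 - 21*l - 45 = (l - 5)*(l^2 + 6*l + 9) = (l - 5)*(l + 3)*(l + 3)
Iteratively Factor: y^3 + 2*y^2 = (y)*(y^2 + 2*y) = y*(y + 2)*(y)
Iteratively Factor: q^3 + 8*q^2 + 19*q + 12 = (q + 3)*(q^2 + 5*q + 4) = (q + 3)*(q + 4)*(q + 1)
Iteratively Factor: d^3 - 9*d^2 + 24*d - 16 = (d - 4)*(d^2 - 5*d + 4) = (d - 4)*(d - 1)*(d - 4)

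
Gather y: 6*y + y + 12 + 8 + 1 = 7*y + 21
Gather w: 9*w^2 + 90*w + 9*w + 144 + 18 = 9*w^2 + 99*w + 162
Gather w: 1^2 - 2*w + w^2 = w^2 - 2*w + 1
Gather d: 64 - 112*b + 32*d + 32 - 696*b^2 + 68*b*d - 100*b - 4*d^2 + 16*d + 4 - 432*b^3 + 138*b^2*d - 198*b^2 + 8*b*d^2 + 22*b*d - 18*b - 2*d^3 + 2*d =-432*b^3 - 894*b^2 - 230*b - 2*d^3 + d^2*(8*b - 4) + d*(138*b^2 + 90*b + 50) + 100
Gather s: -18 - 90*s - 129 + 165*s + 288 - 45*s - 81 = 30*s + 60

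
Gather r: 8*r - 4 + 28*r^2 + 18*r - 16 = 28*r^2 + 26*r - 20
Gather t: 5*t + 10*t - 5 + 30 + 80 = 15*t + 105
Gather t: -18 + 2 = -16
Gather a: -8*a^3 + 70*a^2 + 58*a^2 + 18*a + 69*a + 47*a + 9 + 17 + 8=-8*a^3 + 128*a^2 + 134*a + 34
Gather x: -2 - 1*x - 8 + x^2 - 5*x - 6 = x^2 - 6*x - 16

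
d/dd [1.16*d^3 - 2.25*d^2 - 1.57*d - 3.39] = 3.48*d^2 - 4.5*d - 1.57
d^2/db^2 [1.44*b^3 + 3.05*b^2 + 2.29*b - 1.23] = 8.64*b + 6.1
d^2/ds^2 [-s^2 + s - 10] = -2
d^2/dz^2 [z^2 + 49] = 2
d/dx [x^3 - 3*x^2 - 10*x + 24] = 3*x^2 - 6*x - 10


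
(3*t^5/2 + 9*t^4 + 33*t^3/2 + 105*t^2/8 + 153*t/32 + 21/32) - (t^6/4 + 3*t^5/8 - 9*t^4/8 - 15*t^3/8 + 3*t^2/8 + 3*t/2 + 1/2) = -t^6/4 + 9*t^5/8 + 81*t^4/8 + 147*t^3/8 + 51*t^2/4 + 105*t/32 + 5/32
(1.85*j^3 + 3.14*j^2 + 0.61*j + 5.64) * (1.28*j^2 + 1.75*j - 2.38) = 2.368*j^5 + 7.2567*j^4 + 1.8728*j^3 + 0.813499999999999*j^2 + 8.4182*j - 13.4232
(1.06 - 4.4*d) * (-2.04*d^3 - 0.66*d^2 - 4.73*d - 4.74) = 8.976*d^4 + 0.7416*d^3 + 20.1124*d^2 + 15.8422*d - 5.0244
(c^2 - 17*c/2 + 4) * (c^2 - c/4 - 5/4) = c^4 - 35*c^3/4 + 39*c^2/8 + 77*c/8 - 5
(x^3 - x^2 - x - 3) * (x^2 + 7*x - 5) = x^5 + 6*x^4 - 13*x^3 - 5*x^2 - 16*x + 15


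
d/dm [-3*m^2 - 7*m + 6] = -6*m - 7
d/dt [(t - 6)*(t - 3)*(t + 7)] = 3*t^2 - 4*t - 45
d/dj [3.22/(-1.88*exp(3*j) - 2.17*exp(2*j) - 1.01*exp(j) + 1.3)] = (18.1608*exp(2*j) + 13.9748*exp(j) + 3.2522)*exp(j)/(1.88*exp(3*j) + 2.17*exp(2*j) + 1.01*exp(j) - 1.3)^2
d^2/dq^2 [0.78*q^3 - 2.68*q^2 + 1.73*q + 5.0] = 4.68*q - 5.36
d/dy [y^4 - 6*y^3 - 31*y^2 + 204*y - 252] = 4*y^3 - 18*y^2 - 62*y + 204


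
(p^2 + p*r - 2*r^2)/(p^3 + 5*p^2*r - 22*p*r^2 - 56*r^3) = (p - r)/(p^2 + 3*p*r - 28*r^2)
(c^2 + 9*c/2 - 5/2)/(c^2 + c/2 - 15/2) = (2*c^2 + 9*c - 5)/(2*c^2 + c - 15)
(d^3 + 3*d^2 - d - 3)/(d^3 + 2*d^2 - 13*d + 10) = (d^2 + 4*d + 3)/(d^2 + 3*d - 10)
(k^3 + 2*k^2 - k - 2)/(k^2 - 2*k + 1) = (k^2 + 3*k + 2)/(k - 1)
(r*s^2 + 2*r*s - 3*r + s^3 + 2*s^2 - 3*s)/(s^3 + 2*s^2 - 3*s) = (r + s)/s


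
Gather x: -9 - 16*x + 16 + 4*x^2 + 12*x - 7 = 4*x^2 - 4*x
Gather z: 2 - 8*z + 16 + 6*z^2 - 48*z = 6*z^2 - 56*z + 18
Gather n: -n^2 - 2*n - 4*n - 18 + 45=-n^2 - 6*n + 27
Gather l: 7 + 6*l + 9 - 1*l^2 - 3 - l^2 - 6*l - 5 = 8 - 2*l^2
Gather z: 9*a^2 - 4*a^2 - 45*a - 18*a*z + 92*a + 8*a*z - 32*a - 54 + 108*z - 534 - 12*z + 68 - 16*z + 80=5*a^2 + 15*a + z*(80 - 10*a) - 440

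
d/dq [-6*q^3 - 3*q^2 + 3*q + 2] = -18*q^2 - 6*q + 3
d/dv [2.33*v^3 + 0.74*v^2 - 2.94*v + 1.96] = 6.99*v^2 + 1.48*v - 2.94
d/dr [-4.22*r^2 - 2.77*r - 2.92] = -8.44*r - 2.77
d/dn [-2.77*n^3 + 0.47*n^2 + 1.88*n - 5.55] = -8.31*n^2 + 0.94*n + 1.88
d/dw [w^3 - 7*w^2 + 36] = w*(3*w - 14)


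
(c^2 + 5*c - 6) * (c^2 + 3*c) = c^4 + 8*c^3 + 9*c^2 - 18*c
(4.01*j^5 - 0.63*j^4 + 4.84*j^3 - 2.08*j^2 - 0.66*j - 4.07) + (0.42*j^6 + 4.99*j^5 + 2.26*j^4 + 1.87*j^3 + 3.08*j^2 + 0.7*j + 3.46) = 0.42*j^6 + 9.0*j^5 + 1.63*j^4 + 6.71*j^3 + 1.0*j^2 + 0.0399999999999999*j - 0.61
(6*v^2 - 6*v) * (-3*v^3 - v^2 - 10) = -18*v^5 + 12*v^4 + 6*v^3 - 60*v^2 + 60*v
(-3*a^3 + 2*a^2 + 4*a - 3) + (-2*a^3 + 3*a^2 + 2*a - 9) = -5*a^3 + 5*a^2 + 6*a - 12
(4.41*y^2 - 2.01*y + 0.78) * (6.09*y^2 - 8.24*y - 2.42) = 26.8569*y^4 - 48.5793*y^3 + 10.6404*y^2 - 1.563*y - 1.8876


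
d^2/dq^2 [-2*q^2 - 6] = -4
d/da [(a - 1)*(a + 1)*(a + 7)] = 3*a^2 + 14*a - 1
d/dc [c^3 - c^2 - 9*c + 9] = 3*c^2 - 2*c - 9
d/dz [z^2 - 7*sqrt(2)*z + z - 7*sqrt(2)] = 2*z - 7*sqrt(2) + 1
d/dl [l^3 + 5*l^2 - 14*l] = 3*l^2 + 10*l - 14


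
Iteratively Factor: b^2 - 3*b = (b)*(b - 3)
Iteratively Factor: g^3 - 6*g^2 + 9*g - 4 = (g - 1)*(g^2 - 5*g + 4) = (g - 4)*(g - 1)*(g - 1)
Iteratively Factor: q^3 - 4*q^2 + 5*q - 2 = (q - 2)*(q^2 - 2*q + 1) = (q - 2)*(q - 1)*(q - 1)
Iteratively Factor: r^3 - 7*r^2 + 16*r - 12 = (r - 2)*(r^2 - 5*r + 6) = (r - 2)^2*(r - 3)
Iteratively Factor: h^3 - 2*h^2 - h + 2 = (h - 1)*(h^2 - h - 2) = (h - 2)*(h - 1)*(h + 1)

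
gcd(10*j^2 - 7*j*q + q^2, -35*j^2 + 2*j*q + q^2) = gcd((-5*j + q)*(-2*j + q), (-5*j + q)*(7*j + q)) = -5*j + q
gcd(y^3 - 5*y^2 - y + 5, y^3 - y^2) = y - 1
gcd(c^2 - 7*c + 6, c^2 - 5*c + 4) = c - 1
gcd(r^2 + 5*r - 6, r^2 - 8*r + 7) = r - 1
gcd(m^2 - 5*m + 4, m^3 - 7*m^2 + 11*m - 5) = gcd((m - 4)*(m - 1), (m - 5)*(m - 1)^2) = m - 1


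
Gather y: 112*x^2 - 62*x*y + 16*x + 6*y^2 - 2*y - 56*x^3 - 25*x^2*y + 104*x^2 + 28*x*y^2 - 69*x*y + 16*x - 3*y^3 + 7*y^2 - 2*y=-56*x^3 + 216*x^2 + 32*x - 3*y^3 + y^2*(28*x + 13) + y*(-25*x^2 - 131*x - 4)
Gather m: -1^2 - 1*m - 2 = -m - 3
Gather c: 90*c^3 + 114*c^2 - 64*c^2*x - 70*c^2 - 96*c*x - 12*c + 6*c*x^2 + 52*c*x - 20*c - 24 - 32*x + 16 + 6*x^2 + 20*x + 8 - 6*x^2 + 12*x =90*c^3 + c^2*(44 - 64*x) + c*(6*x^2 - 44*x - 32)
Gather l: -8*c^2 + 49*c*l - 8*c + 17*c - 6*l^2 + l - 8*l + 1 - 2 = -8*c^2 + 9*c - 6*l^2 + l*(49*c - 7) - 1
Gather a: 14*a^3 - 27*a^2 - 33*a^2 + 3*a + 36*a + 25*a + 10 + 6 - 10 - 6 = 14*a^3 - 60*a^2 + 64*a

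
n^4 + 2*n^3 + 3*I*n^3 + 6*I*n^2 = n^2*(n + 2)*(n + 3*I)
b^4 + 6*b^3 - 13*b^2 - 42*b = b*(b - 3)*(b + 2)*(b + 7)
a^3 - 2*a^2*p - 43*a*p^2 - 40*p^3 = (a - 8*p)*(a + p)*(a + 5*p)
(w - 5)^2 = w^2 - 10*w + 25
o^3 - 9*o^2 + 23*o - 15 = (o - 5)*(o - 3)*(o - 1)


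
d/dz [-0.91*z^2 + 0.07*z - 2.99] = 0.07 - 1.82*z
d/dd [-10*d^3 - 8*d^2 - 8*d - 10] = -30*d^2 - 16*d - 8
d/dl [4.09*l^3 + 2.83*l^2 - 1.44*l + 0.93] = 12.27*l^2 + 5.66*l - 1.44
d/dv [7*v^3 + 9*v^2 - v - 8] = 21*v^2 + 18*v - 1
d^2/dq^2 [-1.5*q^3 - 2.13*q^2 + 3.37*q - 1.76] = -9.0*q - 4.26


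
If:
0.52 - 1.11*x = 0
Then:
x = 0.47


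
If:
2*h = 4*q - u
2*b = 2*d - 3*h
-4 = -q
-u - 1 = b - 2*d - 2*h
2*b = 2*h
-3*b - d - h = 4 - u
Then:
No Solution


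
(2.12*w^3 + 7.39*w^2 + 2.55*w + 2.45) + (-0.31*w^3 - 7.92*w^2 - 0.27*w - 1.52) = 1.81*w^3 - 0.53*w^2 + 2.28*w + 0.93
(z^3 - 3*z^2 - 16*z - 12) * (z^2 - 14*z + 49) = z^5 - 17*z^4 + 75*z^3 + 65*z^2 - 616*z - 588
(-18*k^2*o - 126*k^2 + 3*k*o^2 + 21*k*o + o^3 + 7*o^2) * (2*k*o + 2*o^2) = -36*k^3*o^2 - 252*k^3*o - 30*k^2*o^3 - 210*k^2*o^2 + 8*k*o^4 + 56*k*o^3 + 2*o^5 + 14*o^4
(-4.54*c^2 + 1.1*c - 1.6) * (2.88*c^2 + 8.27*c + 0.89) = -13.0752*c^4 - 34.3778*c^3 + 0.448399999999999*c^2 - 12.253*c - 1.424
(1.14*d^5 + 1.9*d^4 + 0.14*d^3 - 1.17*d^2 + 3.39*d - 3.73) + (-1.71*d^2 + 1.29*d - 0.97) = 1.14*d^5 + 1.9*d^4 + 0.14*d^3 - 2.88*d^2 + 4.68*d - 4.7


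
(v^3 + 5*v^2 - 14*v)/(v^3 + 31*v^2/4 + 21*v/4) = 4*(v - 2)/(4*v + 3)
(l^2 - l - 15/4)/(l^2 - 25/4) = (2*l + 3)/(2*l + 5)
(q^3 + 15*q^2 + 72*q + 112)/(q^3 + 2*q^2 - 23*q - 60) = (q^2 + 11*q + 28)/(q^2 - 2*q - 15)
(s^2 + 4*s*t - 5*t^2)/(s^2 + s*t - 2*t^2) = (s + 5*t)/(s + 2*t)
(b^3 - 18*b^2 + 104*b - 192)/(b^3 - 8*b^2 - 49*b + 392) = (b^2 - 10*b + 24)/(b^2 - 49)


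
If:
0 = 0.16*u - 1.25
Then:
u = 7.81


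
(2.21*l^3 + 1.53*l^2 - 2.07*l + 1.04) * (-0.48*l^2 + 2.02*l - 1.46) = -1.0608*l^5 + 3.7298*l^4 + 0.8576*l^3 - 6.9144*l^2 + 5.123*l - 1.5184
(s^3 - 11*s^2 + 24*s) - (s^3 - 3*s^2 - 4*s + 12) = -8*s^2 + 28*s - 12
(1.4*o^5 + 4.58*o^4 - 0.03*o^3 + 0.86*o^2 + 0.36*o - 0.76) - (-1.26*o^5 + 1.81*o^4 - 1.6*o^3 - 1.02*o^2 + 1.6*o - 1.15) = 2.66*o^5 + 2.77*o^4 + 1.57*o^3 + 1.88*o^2 - 1.24*o + 0.39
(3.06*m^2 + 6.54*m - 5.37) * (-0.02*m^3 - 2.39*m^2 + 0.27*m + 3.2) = -0.0612*m^5 - 7.4442*m^4 - 14.697*m^3 + 24.3921*m^2 + 19.4781*m - 17.184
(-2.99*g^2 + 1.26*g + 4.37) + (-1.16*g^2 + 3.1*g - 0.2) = -4.15*g^2 + 4.36*g + 4.17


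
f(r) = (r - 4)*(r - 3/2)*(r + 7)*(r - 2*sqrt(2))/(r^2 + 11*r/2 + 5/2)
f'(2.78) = -0.61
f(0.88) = -3.66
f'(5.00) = 2.57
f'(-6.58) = -100.35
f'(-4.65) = -1675.16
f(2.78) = 0.03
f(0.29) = -19.88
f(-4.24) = 324.63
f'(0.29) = 55.81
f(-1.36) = 115.68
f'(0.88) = 11.77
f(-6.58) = -35.16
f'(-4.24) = -364.60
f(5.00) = 1.66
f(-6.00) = -120.39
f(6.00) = 5.19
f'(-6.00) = -220.94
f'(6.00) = 4.51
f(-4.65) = 643.66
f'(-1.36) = 33.59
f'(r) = (-2*r - 11/2)*(r - 4)*(r - 3/2)*(r + 7)*(r - 2*sqrt(2))/(r^2 + 11*r/2 + 5/2)^2 + (r - 4)*(r - 3/2)*(r + 7)/(r^2 + 11*r/2 + 5/2) + (r - 4)*(r - 3/2)*(r - 2*sqrt(2))/(r^2 + 11*r/2 + 5/2) + (r - 4)*(r + 7)*(r - 2*sqrt(2))/(r^2 + 11*r/2 + 5/2) + (r - 3/2)*(r + 7)*(r - 2*sqrt(2))/(r^2 + 11*r/2 + 5/2) = 2*(4*r^5 - 4*sqrt(2)*r^4 + 36*r^4 - 44*sqrt(2)*r^3 + 53*r^3 - 419*r^2 - 193*sqrt(2)*r^2 - 325*r + 306*sqrt(2)*r + 210 + 1249*sqrt(2))/(4*r^4 + 44*r^3 + 141*r^2 + 110*r + 25)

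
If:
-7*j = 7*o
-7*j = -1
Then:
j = 1/7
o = -1/7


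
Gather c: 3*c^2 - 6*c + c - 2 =3*c^2 - 5*c - 2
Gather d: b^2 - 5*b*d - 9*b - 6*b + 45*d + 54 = b^2 - 15*b + d*(45 - 5*b) + 54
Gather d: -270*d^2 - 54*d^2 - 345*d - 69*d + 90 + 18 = -324*d^2 - 414*d + 108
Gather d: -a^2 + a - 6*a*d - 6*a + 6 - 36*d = -a^2 - 5*a + d*(-6*a - 36) + 6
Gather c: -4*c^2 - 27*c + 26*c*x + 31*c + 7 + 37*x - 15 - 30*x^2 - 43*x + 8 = -4*c^2 + c*(26*x + 4) - 30*x^2 - 6*x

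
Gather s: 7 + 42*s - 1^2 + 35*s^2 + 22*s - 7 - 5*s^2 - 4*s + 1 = 30*s^2 + 60*s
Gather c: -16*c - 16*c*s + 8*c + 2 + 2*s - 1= c*(-16*s - 8) + 2*s + 1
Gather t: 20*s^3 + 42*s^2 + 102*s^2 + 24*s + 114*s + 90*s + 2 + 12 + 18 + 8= 20*s^3 + 144*s^2 + 228*s + 40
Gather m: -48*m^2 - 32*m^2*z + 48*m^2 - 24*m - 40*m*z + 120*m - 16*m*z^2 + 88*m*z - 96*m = -32*m^2*z + m*(-16*z^2 + 48*z)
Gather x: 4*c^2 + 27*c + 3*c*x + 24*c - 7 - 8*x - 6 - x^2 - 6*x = 4*c^2 + 51*c - x^2 + x*(3*c - 14) - 13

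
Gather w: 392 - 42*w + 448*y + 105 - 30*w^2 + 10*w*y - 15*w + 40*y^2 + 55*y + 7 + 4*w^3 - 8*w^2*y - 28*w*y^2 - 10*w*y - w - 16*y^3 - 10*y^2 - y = 4*w^3 + w^2*(-8*y - 30) + w*(-28*y^2 - 58) - 16*y^3 + 30*y^2 + 502*y + 504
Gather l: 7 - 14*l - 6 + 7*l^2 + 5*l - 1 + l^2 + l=8*l^2 - 8*l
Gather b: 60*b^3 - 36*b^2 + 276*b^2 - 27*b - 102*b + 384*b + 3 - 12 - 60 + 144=60*b^3 + 240*b^2 + 255*b + 75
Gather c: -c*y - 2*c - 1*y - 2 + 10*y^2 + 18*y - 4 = c*(-y - 2) + 10*y^2 + 17*y - 6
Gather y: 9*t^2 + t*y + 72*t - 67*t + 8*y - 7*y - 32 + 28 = 9*t^2 + 5*t + y*(t + 1) - 4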